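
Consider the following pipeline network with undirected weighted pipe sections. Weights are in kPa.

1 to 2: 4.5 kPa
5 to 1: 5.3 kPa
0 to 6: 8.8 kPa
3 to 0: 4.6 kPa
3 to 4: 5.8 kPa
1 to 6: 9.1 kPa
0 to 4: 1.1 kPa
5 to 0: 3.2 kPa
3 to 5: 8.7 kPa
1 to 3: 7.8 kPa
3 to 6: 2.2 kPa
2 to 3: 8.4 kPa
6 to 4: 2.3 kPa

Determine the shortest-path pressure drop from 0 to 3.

Candidate routes:
0–4–3: 1.1+5.8 = 6.9
0–4–6–3: 1.1+2.3+2.2 = 5.6
0–6–3: 8.8+2.2 = 11
0–3: 4.6 = 4.6
The minimum is 4.6 kPa via 0–3.

4.6 kPa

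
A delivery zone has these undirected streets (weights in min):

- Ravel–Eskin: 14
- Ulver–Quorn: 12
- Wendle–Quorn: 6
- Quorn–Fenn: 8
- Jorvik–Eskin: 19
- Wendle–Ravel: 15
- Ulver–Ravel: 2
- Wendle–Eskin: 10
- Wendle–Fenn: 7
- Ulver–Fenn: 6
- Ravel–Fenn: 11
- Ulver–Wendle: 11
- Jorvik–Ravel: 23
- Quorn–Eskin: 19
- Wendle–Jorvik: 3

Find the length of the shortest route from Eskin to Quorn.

16 min

Candidate routes:
Eskin–Wendle–Fenn–Quorn: 10+7+8 = 25
Eskin–Wendle–Quorn: 10+6 = 16
Eskin–Jorvik–Wendle–Quorn: 19+3+6 = 28
Eskin–Quorn: 19 = 19
The minimum is 16 min via Eskin–Wendle–Quorn.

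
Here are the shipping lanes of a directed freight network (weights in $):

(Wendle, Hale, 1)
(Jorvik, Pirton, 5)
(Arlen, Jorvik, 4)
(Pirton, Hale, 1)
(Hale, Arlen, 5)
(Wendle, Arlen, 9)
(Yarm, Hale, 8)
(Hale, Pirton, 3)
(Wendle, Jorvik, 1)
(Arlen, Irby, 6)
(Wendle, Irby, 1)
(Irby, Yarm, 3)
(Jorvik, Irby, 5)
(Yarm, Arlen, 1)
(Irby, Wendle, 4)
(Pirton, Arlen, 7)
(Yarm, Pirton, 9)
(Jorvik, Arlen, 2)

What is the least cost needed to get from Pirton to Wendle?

$16

Running Dijkstra from Pirton:
Pirton: 0
Hale: 1  (via Pirton)
Arlen: 6  (via Hale)
Jorvik: 10  (via Arlen)
Irby: 12  (via Arlen)
Yarm: 15  (via Irby)
Wendle: 16  (via Irby)
Shortest route: Pirton–Hale–Arlen–Irby–Wendle = $16.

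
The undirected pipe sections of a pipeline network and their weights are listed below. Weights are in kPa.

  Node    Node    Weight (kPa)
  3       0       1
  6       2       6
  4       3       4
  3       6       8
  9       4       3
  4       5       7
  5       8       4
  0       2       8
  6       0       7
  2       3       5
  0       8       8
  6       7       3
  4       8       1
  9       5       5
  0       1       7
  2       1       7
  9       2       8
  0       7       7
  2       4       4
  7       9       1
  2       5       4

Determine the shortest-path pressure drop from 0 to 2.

Running Dijkstra from 0:
0: 0
3: 1  (via 0)
4: 5  (via 3)
2: 6  (via 3)
Shortest route: 0–3–2 = 6 kPa.

6 kPa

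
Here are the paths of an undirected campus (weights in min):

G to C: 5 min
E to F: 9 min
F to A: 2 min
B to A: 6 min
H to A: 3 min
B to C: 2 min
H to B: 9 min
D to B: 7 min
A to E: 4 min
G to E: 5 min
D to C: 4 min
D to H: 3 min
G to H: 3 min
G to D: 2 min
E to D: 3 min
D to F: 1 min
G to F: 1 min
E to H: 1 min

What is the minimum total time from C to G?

5 min

Candidate routes:
C–D–F–G: 4+1+1 = 6
C–D–G: 4+2 = 6
C–G: 5 = 5
C–D–H–G: 4+3+3 = 10
Cheapest is C–G at 5 min.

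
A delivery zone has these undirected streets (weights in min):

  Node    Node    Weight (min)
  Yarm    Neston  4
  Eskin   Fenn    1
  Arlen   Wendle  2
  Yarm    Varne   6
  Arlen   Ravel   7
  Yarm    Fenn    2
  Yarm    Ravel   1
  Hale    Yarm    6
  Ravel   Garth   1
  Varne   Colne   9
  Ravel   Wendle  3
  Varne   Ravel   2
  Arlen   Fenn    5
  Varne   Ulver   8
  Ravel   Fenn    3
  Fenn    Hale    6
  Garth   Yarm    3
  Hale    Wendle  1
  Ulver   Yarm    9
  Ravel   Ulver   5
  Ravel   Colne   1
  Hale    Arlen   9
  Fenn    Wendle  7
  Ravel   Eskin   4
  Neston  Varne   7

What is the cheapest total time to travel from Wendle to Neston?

Enumerating some paths:
Wendle - Ravel - Fenn - Yarm - Neston: 3+3+2+4 = 12
Wendle - Ravel - Garth - Yarm - Neston: 3+1+3+4 = 11
Wendle - Ravel - Yarm - Neston: 3+1+4 = 8
Wendle - Hale - Yarm - Neston: 1+6+4 = 11
Cheapest is Wendle - Ravel - Yarm - Neston at 8 min.

8 min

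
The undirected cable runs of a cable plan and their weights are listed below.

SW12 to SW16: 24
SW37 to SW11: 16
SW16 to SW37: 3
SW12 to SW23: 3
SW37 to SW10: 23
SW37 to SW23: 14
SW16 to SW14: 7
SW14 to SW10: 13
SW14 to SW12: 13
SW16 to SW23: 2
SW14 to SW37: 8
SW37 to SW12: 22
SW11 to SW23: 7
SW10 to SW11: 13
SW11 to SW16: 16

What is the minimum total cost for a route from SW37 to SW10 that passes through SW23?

Shortest SW37→SW23: SW37 → SW16 → SW23 = 5
Shortest SW23→SW10: SW23 → SW11 → SW10 = 20
Total via SW23: 5 + 20 = 25.

25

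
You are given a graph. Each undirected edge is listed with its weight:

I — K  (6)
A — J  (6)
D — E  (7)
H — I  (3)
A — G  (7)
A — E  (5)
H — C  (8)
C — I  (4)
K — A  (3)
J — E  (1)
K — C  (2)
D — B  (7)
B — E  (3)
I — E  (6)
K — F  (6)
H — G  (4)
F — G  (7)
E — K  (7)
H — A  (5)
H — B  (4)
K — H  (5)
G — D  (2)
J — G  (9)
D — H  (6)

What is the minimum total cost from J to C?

Shortest distances from J:
J: 0
E: 1  (via J)
B: 4  (via E)
A: 6  (via J)
I: 7  (via E)
D: 8  (via E)
H: 8  (via B)
K: 8  (via E)
G: 9  (via J)
C: 10  (via K)
Shortest route: J–E–K–C = 10.

10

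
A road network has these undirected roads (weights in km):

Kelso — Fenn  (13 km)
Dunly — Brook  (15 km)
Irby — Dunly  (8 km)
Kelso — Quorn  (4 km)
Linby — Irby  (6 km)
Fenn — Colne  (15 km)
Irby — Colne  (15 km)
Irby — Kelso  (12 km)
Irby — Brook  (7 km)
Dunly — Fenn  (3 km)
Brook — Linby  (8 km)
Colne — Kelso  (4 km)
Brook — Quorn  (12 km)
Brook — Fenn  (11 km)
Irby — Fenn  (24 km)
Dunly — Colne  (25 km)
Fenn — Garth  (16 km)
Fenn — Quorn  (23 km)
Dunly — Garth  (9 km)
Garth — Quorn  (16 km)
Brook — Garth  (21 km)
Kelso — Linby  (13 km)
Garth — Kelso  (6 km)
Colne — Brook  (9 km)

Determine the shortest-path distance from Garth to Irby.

17 km

Shortest distances from Garth:
Garth: 0
Kelso: 6  (via Garth)
Dunly: 9  (via Garth)
Quorn: 10  (via Kelso)
Colne: 10  (via Kelso)
Fenn: 12  (via Dunly)
Irby: 17  (via Dunly)
Shortest route: Garth–Dunly–Irby = 17 km.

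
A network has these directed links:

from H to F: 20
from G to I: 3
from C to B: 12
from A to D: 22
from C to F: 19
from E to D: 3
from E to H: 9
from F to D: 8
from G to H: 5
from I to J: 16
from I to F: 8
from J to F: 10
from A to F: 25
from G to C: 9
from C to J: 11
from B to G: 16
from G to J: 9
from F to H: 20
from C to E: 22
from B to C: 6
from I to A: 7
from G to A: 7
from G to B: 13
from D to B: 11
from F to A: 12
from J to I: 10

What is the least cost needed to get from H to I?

Enumerating some paths:
H–F–D–B–C–J–I: 20+8+11+6+11+10 = 66
H–F–D–B–G–I: 20+8+11+16+3 = 58
The minimum is 58 via H–F–D–B–G–I.

58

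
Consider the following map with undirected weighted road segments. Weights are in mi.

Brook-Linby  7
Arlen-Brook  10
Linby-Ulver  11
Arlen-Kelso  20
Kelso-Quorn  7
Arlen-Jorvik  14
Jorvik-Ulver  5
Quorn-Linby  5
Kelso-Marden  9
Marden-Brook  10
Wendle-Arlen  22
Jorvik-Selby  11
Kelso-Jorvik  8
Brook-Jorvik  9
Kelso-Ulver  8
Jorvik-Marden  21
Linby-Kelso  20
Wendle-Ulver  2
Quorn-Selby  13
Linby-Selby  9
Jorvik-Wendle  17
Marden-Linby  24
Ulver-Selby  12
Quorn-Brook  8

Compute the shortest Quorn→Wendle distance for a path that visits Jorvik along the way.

Shortest Quorn→Jorvik: Quorn–Kelso–Jorvik = 15
Best Jorvik to Wendle: Jorvik–Ulver–Wendle costing 7
Total via Jorvik: 15 + 7 = 22 mi.

22 mi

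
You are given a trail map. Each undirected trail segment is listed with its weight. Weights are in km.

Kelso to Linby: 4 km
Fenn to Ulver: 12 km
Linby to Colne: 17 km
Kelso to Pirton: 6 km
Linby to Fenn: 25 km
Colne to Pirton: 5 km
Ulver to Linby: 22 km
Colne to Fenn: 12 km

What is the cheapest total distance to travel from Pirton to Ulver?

29 km

Candidate routes:
Pirton–Colne–Fenn–Ulver: 5+12+12 = 29
Pirton–Kelso–Linby–Ulver: 6+4+22 = 32
The minimum is 29 km via Pirton–Colne–Fenn–Ulver.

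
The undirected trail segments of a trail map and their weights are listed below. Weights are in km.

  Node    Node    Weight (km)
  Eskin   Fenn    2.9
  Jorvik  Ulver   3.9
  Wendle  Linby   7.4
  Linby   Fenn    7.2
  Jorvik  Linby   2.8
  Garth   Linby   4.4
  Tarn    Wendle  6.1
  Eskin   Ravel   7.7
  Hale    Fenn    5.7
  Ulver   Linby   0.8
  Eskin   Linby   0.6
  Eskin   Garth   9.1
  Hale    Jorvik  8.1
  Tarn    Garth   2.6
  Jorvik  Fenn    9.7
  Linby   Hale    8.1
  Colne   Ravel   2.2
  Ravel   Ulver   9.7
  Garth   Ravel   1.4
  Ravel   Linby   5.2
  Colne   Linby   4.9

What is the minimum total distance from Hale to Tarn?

15.1 km

Enumerating some paths:
Hale–Fenn–Eskin–Linby–Garth–Tarn: 5.7+2.9+0.6+4.4+2.6 = 16.2
Hale–Linby–Garth–Tarn: 8.1+4.4+2.6 = 15.1
The minimum is 15.1 km via Hale–Linby–Garth–Tarn.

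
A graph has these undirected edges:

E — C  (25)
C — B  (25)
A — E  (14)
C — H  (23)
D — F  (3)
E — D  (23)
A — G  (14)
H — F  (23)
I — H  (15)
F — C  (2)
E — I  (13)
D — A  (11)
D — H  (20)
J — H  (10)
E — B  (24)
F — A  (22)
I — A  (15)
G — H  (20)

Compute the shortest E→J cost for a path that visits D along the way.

53

Shortest E→D: E → D = 23
Best D to J: D → H → J costing 30
Total via D: 23 + 30 = 53.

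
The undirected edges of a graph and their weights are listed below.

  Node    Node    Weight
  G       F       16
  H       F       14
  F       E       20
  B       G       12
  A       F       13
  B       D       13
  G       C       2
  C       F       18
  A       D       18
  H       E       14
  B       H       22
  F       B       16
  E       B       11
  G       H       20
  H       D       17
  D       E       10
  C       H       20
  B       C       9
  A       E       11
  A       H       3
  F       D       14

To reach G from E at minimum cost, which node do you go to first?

B

Compare a few routes:
E - H - G: 14+20 = 34
E - B - G: 11+12 = 23
E - B - C - G: 11+9+2 = 22
E - A - H - G: 11+3+20 = 34
The minimum is 22 via E - B - C - G.
So from E the first move is to B.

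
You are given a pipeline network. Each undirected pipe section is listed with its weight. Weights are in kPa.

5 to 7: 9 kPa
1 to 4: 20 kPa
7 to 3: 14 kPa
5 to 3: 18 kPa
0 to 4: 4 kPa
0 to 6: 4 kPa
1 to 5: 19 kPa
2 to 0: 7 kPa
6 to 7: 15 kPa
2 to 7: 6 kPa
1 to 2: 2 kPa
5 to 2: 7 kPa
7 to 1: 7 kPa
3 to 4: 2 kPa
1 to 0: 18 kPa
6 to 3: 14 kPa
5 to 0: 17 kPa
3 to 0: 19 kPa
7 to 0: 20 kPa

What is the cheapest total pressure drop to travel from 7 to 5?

Running Dijkstra from 7:
7: 0
2: 6  (via 7)
1: 7  (via 7)
5: 9  (via 7)
Shortest route: 7 → 5 = 9 kPa.

9 kPa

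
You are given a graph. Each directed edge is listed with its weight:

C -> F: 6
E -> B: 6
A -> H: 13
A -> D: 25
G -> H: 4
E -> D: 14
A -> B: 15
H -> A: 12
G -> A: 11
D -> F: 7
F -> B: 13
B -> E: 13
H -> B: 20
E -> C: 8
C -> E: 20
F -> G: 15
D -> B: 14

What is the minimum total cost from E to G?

Enumerating some paths:
E → C → F → G: 8+6+15 = 29
E → D → F → G: 14+7+15 = 36
Cheapest is E → C → F → G at 29.

29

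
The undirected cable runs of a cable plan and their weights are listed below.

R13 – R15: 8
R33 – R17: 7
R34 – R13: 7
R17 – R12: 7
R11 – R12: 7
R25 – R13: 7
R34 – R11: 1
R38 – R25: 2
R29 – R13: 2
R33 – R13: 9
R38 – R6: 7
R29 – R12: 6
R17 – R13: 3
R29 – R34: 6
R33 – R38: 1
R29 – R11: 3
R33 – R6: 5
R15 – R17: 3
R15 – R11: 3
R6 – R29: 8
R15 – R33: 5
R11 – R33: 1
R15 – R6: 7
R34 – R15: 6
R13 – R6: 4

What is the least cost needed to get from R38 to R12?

9

Shortest distances from R38:
R38: 0
R33: 1  (via R38)
R25: 2  (via R38)
R11: 2  (via R33)
R34: 3  (via R11)
R29: 5  (via R11)
R15: 5  (via R11)
R6: 6  (via R33)
R13: 7  (via R29)
R17: 8  (via R33)
R12: 9  (via R11)
Shortest route: R38 → R33 → R11 → R12 = 9.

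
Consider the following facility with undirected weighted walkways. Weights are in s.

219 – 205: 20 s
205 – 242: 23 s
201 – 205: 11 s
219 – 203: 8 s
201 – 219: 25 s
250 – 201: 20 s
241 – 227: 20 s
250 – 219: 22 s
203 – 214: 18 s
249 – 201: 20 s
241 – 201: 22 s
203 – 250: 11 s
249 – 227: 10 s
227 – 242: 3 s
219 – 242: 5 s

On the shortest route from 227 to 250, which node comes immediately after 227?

242

Enumerating some paths:
227 - 242 - 219 - 203 - 250: 3+5+8+11 = 27
227 - 242 - 219 - 250: 3+5+22 = 30
The minimum is 27 s via 227 - 242 - 219 - 203 - 250.
So from 227 the first move is to 242.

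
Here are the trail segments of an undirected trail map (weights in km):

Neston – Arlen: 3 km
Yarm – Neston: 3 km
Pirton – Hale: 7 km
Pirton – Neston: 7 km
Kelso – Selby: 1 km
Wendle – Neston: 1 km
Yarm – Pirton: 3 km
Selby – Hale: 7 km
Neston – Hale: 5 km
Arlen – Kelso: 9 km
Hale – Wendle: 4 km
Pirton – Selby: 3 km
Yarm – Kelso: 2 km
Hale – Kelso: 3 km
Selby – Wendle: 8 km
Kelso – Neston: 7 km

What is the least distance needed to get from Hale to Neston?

5 km

Shortest distances from Hale:
Hale: 0
Kelso: 3  (via Hale)
Selby: 4  (via Kelso)
Wendle: 4  (via Hale)
Yarm: 5  (via Kelso)
Neston: 5  (via Hale)
Shortest route: Hale–Neston = 5 km.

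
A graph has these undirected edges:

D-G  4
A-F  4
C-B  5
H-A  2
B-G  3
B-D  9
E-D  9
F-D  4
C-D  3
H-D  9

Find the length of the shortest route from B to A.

Compare a few routes:
B → G → D → F → A: 3+4+4+4 = 15
B → C → D → F → A: 5+3+4+4 = 16
Cheapest is B → G → D → F → A at 15.

15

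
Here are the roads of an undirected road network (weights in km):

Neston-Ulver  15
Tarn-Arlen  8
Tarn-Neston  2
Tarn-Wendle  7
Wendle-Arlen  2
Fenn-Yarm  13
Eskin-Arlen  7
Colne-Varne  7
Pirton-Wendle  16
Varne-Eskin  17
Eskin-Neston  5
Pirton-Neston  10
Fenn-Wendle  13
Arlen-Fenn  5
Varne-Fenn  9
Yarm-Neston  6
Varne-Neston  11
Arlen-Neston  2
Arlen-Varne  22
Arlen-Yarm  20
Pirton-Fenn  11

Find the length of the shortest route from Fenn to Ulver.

Settle nodes by increasing distance from Fenn:
Fenn: 0
Arlen: 5  (via Fenn)
Wendle: 7  (via Arlen)
Neston: 7  (via Arlen)
Varne: 9  (via Fenn)
Tarn: 9  (via Neston)
Pirton: 11  (via Fenn)
Eskin: 12  (via Arlen)
Yarm: 13  (via Fenn)
Colne: 16  (via Varne)
Ulver: 22  (via Neston)
Shortest route: Fenn → Arlen → Neston → Ulver = 22 km.

22 km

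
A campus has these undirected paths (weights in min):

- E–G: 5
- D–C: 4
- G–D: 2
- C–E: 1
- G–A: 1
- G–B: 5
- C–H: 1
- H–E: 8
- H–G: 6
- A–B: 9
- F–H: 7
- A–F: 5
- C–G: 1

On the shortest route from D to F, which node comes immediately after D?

Enumerating some paths:
D–G–C–H–F: 2+1+1+7 = 11
D–G–A–F: 2+1+5 = 8
Cheapest is D–G–A–F at 8 min.
So from D the first move is to G.

G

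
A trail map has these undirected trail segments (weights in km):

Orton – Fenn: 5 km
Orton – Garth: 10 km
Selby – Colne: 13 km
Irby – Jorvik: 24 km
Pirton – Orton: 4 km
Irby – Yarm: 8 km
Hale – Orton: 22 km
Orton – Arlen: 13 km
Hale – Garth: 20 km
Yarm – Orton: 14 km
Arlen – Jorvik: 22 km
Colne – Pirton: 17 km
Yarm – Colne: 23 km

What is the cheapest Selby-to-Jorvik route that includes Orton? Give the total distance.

Best Selby to Orton: Selby → Colne → Pirton → Orton costing 34
Shortest Orton→Jorvik: Orton → Arlen → Jorvik = 35
Total via Orton: 34 + 35 = 69 km.

69 km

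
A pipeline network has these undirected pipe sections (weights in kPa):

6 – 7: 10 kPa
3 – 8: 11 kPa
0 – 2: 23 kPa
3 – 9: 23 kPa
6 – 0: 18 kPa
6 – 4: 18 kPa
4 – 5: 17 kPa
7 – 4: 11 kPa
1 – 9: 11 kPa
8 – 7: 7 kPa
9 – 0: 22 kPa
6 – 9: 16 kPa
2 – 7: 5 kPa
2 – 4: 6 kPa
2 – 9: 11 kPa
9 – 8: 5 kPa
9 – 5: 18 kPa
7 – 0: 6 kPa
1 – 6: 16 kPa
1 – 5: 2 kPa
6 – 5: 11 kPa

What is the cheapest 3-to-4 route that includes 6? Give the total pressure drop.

Best 3 to 6: 3 → 8 → 7 → 6 costing 28
Shortest 6→4: 6 → 4 = 18
Total via 6: 28 + 18 = 46 kPa.

46 kPa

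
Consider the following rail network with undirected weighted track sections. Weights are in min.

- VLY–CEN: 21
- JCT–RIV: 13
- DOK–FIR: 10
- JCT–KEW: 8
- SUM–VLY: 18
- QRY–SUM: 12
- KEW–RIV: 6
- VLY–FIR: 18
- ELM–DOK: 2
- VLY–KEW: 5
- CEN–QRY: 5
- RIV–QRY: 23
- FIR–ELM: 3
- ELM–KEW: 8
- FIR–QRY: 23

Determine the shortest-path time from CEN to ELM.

31 min

Settle nodes by increasing distance from CEN:
CEN: 0
QRY: 5  (via CEN)
SUM: 17  (via QRY)
VLY: 21  (via CEN)
KEW: 26  (via VLY)
FIR: 28  (via QRY)
RIV: 28  (via QRY)
ELM: 31  (via FIR)
Shortest route: CEN–QRY–FIR–ELM = 31 min.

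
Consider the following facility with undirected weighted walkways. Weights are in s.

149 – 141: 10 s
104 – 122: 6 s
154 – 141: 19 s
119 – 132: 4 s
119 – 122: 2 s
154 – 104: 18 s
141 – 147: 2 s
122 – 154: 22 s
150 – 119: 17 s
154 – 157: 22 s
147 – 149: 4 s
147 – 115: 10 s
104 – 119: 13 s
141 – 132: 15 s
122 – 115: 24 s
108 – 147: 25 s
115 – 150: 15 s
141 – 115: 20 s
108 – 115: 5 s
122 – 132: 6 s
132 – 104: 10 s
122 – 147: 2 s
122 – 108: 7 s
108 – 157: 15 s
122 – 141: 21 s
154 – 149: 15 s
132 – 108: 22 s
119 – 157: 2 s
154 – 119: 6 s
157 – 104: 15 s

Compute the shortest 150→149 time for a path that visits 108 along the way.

33 s

Shortest 150→108: 150 → 115 → 108 = 20
Shortest 108→149: 108 → 122 → 147 → 149 = 13
Total via 108: 20 + 13 = 33 s.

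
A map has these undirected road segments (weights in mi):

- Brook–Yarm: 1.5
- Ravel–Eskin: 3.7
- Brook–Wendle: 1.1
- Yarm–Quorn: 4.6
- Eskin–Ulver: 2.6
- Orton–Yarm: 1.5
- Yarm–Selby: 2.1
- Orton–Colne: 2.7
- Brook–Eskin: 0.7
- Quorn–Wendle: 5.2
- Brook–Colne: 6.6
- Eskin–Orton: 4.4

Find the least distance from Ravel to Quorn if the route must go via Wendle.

Shortest Ravel→Wendle: Ravel–Eskin–Brook–Wendle = 5.5
Shortest Wendle→Quorn: Wendle–Quorn = 5.2
Total via Wendle: 5.5 + 5.2 = 10.7 mi.

10.7 mi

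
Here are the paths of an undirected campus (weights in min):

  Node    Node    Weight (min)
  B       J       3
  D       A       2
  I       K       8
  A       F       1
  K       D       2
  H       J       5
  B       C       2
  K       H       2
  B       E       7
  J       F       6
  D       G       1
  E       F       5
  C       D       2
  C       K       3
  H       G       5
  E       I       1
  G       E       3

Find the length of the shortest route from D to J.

7 min

Compare a few routes:
D–C–B–J: 2+2+3 = 7
D–A–F–J: 2+1+6 = 9
The minimum is 7 min via D–C–B–J.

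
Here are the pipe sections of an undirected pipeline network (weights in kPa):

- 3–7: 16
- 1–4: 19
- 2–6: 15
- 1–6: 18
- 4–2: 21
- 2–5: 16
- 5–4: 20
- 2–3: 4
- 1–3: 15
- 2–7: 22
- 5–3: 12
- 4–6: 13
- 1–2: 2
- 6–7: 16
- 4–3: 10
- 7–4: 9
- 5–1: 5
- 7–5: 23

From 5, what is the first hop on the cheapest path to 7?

Compare a few routes:
5 - 7: 23 = 23
5 - 1 - 2 - 3 - 7: 5+2+4+16 = 27
5 - 3 - 7: 12+16 = 28
Cheapest is 5 - 7 at 23 kPa.
So from 5 the first move is to 7.

7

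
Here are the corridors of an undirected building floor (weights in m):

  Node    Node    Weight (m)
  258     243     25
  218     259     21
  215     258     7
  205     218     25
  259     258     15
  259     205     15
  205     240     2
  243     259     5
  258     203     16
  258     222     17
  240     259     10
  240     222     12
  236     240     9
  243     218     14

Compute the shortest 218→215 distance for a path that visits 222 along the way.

Shortest 218→222: 218–205–240–222 = 39
Best 222 to 215: 222–258–215 costing 24
Total via 222: 39 + 24 = 63 m.

63 m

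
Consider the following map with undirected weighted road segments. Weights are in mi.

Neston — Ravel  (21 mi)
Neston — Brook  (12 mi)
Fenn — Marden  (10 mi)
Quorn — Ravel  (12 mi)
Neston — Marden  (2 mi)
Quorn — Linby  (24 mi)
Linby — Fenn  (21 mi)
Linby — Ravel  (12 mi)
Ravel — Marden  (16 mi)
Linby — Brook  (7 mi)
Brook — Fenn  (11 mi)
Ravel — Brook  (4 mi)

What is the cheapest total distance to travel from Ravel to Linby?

11 mi

Running Dijkstra from Ravel:
Ravel: 0
Brook: 4  (via Ravel)
Linby: 11  (via Brook)
Shortest route: Ravel → Brook → Linby = 11 mi.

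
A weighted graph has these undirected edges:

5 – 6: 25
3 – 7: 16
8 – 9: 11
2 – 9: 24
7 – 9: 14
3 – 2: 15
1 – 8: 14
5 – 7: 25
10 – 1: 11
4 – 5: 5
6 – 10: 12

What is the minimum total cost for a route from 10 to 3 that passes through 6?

78

Best 10 to 6: 10–6 costing 12
Shortest 6→3: 6–5–7–3 = 66
Total via 6: 12 + 66 = 78.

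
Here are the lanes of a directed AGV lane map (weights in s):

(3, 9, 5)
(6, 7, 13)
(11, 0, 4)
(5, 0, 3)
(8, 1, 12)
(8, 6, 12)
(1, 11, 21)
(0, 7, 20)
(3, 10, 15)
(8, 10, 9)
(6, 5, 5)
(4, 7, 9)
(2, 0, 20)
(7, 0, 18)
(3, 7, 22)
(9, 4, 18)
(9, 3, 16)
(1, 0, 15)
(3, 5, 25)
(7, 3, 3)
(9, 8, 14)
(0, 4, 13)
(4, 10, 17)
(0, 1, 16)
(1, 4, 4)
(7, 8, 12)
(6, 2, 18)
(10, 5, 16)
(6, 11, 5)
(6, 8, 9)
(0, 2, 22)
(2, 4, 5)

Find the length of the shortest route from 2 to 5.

Settle nodes by increasing distance from 2:
2: 0
4: 5  (via 2)
7: 14  (via 4)
3: 17  (via 7)
0: 20  (via 2)
9: 22  (via 3)
10: 22  (via 4)
8: 26  (via 7)
1: 36  (via 0)
5: 38  (via 10)
Shortest route: 2 → 4 → 10 → 5 = 38 s.

38 s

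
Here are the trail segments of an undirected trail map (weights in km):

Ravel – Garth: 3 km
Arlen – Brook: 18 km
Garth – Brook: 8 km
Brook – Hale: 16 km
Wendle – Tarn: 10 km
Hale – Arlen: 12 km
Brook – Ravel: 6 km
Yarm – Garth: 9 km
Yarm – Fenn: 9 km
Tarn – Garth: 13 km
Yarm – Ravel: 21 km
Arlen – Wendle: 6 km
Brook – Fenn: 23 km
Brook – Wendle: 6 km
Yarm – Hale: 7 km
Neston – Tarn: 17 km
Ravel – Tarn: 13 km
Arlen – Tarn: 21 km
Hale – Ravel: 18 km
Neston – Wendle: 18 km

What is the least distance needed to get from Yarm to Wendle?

23 km

Candidate routes:
Yarm–Garth–Ravel–Brook–Wendle: 9+3+6+6 = 24
Yarm–Garth–Brook–Wendle: 9+8+6 = 23
Cheapest is Yarm–Garth–Brook–Wendle at 23 km.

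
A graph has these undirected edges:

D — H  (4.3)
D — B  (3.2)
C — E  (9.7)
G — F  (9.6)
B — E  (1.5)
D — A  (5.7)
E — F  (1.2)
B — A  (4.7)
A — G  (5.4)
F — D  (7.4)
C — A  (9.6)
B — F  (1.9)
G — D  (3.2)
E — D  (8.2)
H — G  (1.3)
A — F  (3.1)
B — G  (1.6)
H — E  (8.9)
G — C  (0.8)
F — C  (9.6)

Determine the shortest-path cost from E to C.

3.9

Running Dijkstra from E:
E: 0
F: 1.2  (via E)
B: 1.5  (via E)
G: 3.1  (via B)
C: 3.9  (via G)
Shortest route: E–B–G–C = 3.9.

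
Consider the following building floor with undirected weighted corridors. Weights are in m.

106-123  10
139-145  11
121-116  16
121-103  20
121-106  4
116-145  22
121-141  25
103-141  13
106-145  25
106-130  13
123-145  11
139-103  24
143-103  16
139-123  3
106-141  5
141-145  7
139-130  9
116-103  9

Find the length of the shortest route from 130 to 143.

Enumerating some paths:
130–106–141–103–143: 13+5+13+16 = 47
130–139–103–143: 9+24+16 = 49
Cheapest is 130–106–141–103–143 at 47 m.

47 m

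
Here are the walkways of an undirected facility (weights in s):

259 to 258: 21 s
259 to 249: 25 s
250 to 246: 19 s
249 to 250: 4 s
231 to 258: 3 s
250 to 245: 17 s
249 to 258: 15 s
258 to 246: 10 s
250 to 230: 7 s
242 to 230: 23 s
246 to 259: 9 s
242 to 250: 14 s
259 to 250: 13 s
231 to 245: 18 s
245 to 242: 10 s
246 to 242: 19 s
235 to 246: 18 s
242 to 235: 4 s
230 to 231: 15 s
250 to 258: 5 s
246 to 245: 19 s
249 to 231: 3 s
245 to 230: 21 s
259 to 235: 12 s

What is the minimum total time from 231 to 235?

25 s

Shortest distances from 231:
231: 0
258: 3  (via 231)
249: 3  (via 231)
250: 7  (via 249)
246: 13  (via 258)
230: 14  (via 250)
245: 18  (via 231)
259: 20  (via 250)
242: 21  (via 250)
235: 25  (via 242)
Shortest route: 231–249–250–242–235 = 25 s.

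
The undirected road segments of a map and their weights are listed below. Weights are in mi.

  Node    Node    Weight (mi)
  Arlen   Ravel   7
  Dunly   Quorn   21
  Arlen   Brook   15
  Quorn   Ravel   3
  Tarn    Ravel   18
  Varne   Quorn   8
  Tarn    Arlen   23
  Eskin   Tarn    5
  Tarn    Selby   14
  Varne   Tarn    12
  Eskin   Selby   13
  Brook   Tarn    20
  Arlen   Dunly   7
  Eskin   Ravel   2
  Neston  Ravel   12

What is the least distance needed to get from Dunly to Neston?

26 mi

Settle nodes by increasing distance from Dunly:
Dunly: 0
Arlen: 7  (via Dunly)
Ravel: 14  (via Arlen)
Eskin: 16  (via Ravel)
Quorn: 17  (via Ravel)
Tarn: 21  (via Eskin)
Brook: 22  (via Arlen)
Varne: 25  (via Quorn)
Neston: 26  (via Ravel)
Shortest route: Dunly–Arlen–Ravel–Neston = 26 mi.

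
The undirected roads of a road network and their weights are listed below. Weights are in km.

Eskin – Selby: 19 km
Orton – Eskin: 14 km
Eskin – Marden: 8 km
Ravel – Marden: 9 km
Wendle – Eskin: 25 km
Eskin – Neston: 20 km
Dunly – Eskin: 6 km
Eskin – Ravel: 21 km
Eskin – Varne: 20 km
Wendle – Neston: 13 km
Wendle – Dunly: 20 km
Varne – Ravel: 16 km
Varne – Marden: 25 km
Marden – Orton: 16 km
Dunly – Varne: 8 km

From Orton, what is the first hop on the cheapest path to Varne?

Eskin

Candidate routes:
Orton - Eskin - Dunly - Varne: 14+6+8 = 28
Orton - Eskin - Varne: 14+20 = 34
The minimum is 28 km via Orton - Eskin - Dunly - Varne.
So from Orton the first move is to Eskin.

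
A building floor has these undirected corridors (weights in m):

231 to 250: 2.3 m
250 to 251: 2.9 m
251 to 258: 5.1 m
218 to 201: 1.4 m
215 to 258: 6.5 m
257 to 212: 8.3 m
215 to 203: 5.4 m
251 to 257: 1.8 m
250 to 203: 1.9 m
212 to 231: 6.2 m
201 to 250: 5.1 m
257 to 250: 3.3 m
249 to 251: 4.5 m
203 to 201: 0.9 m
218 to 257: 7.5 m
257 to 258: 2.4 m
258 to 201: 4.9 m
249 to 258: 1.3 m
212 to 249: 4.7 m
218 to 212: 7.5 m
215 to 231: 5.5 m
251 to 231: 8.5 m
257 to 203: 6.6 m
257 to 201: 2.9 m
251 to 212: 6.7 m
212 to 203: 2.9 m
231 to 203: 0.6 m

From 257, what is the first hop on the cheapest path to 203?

Enumerating some paths:
257–201–203: 2.9+0.9 = 3.8
257–250–231–203: 3.3+2.3+0.6 = 6.2
257–250–203: 3.3+1.9 = 5.2
The minimum is 3.8 m via 257–201–203.
So from 257 the first move is to 201.

201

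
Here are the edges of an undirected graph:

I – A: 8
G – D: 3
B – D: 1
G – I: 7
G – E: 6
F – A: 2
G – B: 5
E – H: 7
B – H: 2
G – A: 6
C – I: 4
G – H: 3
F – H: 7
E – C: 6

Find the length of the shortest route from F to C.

Running Dijkstra from F:
F: 0
A: 2  (via F)
H: 7  (via F)
G: 8  (via A)
B: 9  (via H)
D: 10  (via B)
I: 10  (via A)
C: 14  (via I)
Shortest route: F–A–I–C = 14.

14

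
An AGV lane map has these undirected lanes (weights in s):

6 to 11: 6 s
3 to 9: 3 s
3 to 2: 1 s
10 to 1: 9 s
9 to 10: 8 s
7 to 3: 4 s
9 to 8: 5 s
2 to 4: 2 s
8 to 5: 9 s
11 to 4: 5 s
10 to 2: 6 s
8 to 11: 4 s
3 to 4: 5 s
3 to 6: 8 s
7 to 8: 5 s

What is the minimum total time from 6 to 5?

19 s

Compare a few routes:
6 → 3 → 7 → 8 → 5: 8+4+5+9 = 26
6 → 11 → 8 → 5: 6+4+9 = 19
6 → 3 → 2 → 4 → 11 → 8 → 5: 8+1+2+5+4+9 = 29
6 → 3 → 9 → 8 → 5: 8+3+5+9 = 25
Cheapest is 6 → 11 → 8 → 5 at 19 s.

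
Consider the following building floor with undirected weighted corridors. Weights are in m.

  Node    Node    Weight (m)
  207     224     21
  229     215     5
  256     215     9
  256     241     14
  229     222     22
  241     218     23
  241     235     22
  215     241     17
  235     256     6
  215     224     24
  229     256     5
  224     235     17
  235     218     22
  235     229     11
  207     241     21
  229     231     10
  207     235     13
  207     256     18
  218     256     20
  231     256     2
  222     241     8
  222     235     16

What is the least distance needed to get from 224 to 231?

Shortest distances from 224:
224: 0
235: 17  (via 224)
207: 21  (via 224)
256: 23  (via 235)
215: 24  (via 224)
231: 25  (via 256)
Shortest route: 224–235–256–231 = 25 m.

25 m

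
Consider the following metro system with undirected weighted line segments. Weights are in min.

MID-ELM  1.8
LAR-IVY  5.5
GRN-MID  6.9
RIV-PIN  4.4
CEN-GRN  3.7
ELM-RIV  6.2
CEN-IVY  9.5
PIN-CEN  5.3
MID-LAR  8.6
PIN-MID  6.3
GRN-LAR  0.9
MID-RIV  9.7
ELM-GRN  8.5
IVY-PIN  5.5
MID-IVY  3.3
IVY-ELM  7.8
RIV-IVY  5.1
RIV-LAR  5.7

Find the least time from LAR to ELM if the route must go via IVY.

10.6 min

Best LAR to IVY: LAR–IVY costing 5.5
Best IVY to ELM: IVY–MID–ELM costing 5.1
Total via IVY: 5.5 + 5.1 = 10.6 min.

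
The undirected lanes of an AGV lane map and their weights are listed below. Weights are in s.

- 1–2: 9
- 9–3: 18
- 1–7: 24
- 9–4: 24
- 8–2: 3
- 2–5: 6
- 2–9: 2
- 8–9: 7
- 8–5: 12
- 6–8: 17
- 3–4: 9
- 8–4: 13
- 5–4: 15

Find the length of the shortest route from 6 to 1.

29 s

Compare a few routes:
6–8–9–2–1: 17+7+2+9 = 35
6–8–5–2–1: 17+12+6+9 = 44
6–8–2–1: 17+3+9 = 29
The minimum is 29 s via 6–8–2–1.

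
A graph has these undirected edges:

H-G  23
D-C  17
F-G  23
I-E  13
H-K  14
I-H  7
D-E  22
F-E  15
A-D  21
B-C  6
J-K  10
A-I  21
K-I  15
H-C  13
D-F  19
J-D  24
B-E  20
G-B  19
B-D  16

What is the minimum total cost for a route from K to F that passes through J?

53

Best K to J: K → J costing 10
Best J to F: J → D → F costing 43
Total via J: 10 + 43 = 53.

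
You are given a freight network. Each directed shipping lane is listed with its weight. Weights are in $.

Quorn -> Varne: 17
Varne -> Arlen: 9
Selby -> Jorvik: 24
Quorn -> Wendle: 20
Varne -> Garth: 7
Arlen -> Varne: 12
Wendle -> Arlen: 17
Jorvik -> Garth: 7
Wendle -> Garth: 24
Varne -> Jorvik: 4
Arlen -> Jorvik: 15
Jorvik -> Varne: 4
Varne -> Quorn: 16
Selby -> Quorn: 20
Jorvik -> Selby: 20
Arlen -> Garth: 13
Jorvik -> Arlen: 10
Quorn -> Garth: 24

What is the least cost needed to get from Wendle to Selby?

$52

Shortest distances from Wendle:
Wendle: 0
Arlen: 17  (via Wendle)
Garth: 24  (via Wendle)
Varne: 29  (via Arlen)
Jorvik: 32  (via Arlen)
Quorn: 45  (via Varne)
Selby: 52  (via Jorvik)
Shortest route: Wendle–Arlen–Jorvik–Selby = $52.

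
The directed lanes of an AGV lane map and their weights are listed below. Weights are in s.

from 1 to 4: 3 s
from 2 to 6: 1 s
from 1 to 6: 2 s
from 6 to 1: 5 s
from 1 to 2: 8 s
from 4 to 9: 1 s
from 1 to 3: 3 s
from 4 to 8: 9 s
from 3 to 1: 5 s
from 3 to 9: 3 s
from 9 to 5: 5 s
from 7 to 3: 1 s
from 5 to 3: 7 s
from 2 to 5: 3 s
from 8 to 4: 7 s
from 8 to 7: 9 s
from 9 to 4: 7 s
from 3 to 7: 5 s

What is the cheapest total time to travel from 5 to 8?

Running Dijkstra from 5:
5: 0
3: 7  (via 5)
9: 10  (via 3)
1: 12  (via 3)
7: 12  (via 3)
6: 14  (via 1)
4: 15  (via 1)
2: 20  (via 1)
8: 24  (via 4)
Shortest route: 5–3–1–4–8 = 24 s.

24 s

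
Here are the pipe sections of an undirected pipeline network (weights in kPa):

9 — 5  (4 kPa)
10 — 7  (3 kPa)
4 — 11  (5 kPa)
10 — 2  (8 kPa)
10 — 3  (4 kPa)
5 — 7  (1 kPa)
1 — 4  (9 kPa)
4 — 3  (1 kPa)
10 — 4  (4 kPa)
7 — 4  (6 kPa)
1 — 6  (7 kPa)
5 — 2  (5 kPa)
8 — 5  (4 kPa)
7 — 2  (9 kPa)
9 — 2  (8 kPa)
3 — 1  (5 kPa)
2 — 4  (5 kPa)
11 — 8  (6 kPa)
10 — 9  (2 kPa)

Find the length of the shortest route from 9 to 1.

11 kPa

Compare a few routes:
9–10–4–1: 2+4+9 = 15
9–10–4–3–1: 2+4+1+5 = 12
9–10–3–1: 2+4+5 = 11
The minimum is 11 kPa via 9–10–3–1.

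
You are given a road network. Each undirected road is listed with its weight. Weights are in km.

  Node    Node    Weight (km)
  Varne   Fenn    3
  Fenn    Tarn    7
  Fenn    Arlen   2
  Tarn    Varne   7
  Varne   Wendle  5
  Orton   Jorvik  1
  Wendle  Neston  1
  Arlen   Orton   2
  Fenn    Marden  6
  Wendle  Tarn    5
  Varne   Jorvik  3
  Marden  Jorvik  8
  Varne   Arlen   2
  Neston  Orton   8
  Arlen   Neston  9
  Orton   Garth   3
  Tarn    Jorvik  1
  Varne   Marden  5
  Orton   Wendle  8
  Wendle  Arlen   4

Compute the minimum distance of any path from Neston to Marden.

Compare a few routes:
Neston–Wendle–Varne–Marden: 1+5+5 = 11
Neston–Wendle–Arlen–Fenn–Varne–Marden: 1+4+2+3+5 = 15
Neston–Wendle–Arlen–Varne–Marden: 1+4+2+5 = 12
Neston–Wendle–Arlen–Fenn–Marden: 1+4+2+6 = 13
The minimum is 11 km via Neston–Wendle–Varne–Marden.

11 km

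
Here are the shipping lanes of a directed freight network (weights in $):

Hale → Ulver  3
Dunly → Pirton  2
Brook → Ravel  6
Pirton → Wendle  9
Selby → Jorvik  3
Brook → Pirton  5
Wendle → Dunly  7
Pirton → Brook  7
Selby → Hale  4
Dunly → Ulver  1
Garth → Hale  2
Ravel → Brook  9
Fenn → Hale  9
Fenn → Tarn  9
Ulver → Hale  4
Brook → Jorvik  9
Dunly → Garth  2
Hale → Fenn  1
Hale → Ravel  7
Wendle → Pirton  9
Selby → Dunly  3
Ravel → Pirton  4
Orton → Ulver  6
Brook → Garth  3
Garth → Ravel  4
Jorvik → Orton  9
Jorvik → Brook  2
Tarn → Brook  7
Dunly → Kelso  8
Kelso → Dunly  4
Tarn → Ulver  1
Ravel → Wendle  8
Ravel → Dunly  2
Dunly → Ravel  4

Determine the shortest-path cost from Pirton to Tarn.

$22

Candidate routes:
Pirton–Wendle–Dunly–Garth–Hale–Fenn–Tarn: 9+7+2+2+1+9 = 30
Pirton–Brook–Garth–Hale–Fenn–Tarn: 7+3+2+1+9 = 22
Pirton–Brook–Ravel–Dunly–Ulver–Hale–Fenn–Tarn: 7+6+2+1+4+1+9 = 30
Pirton–Brook–Ravel–Dunly–Garth–Hale–Fenn–Tarn: 7+6+2+2+2+1+9 = 29
The minimum is $22 via Pirton–Brook–Garth–Hale–Fenn–Tarn.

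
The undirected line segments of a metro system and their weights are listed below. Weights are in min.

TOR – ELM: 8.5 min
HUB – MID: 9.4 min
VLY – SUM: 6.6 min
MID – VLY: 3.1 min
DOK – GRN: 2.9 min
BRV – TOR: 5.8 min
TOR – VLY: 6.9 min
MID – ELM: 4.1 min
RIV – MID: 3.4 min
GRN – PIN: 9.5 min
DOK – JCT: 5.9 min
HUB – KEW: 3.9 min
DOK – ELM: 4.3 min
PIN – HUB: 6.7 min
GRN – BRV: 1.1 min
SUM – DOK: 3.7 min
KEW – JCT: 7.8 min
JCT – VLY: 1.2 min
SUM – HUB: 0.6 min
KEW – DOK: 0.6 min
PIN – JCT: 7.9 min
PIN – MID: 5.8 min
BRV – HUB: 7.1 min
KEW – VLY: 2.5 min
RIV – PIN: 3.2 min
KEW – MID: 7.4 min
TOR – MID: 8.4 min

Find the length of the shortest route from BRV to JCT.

Candidate routes:
BRV - GRN - DOK - KEW - VLY - JCT: 1.1+2.9+0.6+2.5+1.2 = 8.3
BRV - GRN - DOK - KEW - JCT: 1.1+2.9+0.6+7.8 = 12.4
BRV - TOR - VLY - JCT: 5.8+6.9+1.2 = 13.9
BRV - GRN - DOK - JCT: 1.1+2.9+5.9 = 9.9
The minimum is 8.3 min via BRV - GRN - DOK - KEW - VLY - JCT.

8.3 min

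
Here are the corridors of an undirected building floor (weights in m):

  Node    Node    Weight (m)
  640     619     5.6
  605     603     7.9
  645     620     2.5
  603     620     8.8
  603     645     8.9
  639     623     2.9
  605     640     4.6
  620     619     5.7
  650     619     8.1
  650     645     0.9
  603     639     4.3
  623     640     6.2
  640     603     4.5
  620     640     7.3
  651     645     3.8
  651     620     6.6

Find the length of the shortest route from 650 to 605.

Enumerating some paths:
650–645–603–640–605: 0.9+8.9+4.5+4.6 = 18.9
650–619–640–605: 8.1+5.6+4.6 = 18.3
650–645–603–605: 0.9+8.9+7.9 = 17.7
650–645–620–640–605: 0.9+2.5+7.3+4.6 = 15.3
Cheapest is 650–645–620–640–605 at 15.3 m.

15.3 m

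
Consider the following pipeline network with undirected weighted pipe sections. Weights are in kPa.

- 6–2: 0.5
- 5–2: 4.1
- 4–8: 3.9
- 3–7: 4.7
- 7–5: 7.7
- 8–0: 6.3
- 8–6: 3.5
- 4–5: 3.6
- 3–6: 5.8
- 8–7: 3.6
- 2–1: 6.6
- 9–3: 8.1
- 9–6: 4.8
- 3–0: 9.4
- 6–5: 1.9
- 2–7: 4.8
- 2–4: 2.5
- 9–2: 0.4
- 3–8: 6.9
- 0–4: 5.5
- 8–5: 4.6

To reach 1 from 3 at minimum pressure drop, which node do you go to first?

6

Compare a few routes:
3–9–2–1: 8.1+0.4+6.6 = 15.1
3–6–2–1: 5.8+0.5+6.6 = 12.9
Cheapest is 3–6–2–1 at 12.9 kPa.
So from 3 the first move is to 6.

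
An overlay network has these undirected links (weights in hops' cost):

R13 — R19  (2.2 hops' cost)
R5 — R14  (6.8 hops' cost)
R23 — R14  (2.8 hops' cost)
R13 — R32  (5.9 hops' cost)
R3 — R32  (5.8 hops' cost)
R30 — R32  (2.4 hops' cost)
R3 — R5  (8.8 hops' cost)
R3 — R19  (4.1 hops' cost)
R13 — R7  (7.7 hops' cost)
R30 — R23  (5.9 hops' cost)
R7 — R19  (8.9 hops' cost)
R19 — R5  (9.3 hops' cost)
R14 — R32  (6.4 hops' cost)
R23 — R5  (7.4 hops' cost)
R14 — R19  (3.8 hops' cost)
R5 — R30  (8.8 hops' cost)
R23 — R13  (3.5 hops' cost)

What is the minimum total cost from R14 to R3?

Settle nodes by increasing distance from R14:
R14: 0
R23: 2.8  (via R14)
R19: 3.8  (via R14)
R13: 6  (via R19)
R32: 6.4  (via R14)
R5: 6.8  (via R14)
R3: 7.9  (via R19)
Shortest route: R14 → R19 → R3 = 7.9 hops' cost.

7.9 hops' cost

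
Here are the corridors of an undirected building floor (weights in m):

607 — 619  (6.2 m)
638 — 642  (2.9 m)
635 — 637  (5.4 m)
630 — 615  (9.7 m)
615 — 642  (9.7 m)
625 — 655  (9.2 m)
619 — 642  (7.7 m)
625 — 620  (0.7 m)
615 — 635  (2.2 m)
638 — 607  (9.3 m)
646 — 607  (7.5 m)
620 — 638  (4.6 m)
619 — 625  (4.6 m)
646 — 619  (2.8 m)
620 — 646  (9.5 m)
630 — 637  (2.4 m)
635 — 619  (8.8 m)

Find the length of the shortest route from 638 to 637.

Candidate routes:
638 - 642 - 615 - 630 - 637: 2.9+9.7+9.7+2.4 = 24.7
638 - 642 - 615 - 635 - 637: 2.9+9.7+2.2+5.4 = 20.2
638 - 620 - 625 - 619 - 635 - 637: 4.6+0.7+4.6+8.8+5.4 = 24.1
Cheapest is 638 - 642 - 615 - 635 - 637 at 20.2 m.

20.2 m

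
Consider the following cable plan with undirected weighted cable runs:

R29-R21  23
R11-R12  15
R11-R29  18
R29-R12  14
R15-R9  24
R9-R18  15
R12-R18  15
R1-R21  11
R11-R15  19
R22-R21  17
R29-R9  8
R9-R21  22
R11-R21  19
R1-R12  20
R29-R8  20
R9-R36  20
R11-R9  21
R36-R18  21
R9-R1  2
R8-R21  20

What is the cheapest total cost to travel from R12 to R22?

Enumerating some paths:
R12 → R1 → R21 → R22: 20+11+17 = 48
R12 → R11 → R21 → R22: 15+19+17 = 51
Cheapest is R12 → R1 → R21 → R22 at 48.

48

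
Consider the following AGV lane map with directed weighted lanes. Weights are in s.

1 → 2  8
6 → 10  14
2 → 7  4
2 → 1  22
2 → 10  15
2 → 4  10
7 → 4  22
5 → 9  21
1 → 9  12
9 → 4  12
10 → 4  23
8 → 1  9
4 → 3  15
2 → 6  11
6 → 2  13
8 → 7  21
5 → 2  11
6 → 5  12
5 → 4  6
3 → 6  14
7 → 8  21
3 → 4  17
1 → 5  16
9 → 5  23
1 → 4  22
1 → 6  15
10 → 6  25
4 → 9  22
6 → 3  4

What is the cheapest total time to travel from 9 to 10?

Settle nodes by increasing distance from 9:
9: 0
4: 12  (via 9)
5: 23  (via 9)
3: 27  (via 4)
2: 34  (via 5)
7: 38  (via 2)
6: 41  (via 3)
10: 49  (via 2)
Shortest route: 9–5–2–10 = 49 s.

49 s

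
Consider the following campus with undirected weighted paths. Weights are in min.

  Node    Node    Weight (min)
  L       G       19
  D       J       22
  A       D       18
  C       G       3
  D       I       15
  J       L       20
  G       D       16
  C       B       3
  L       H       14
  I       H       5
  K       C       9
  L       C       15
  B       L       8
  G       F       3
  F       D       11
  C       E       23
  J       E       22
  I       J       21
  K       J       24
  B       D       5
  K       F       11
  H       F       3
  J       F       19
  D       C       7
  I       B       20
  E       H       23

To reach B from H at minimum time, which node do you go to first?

Candidate routes:
H → F → G → C → D → B: 3+3+3+7+5 = 21
H → F → D → B: 3+11+5 = 19
H → F → G → C → B: 3+3+3+3 = 12
H → L → B: 14+8 = 22
Cheapest is H → F → G → C → B at 12 min.
So from H the first move is to F.

F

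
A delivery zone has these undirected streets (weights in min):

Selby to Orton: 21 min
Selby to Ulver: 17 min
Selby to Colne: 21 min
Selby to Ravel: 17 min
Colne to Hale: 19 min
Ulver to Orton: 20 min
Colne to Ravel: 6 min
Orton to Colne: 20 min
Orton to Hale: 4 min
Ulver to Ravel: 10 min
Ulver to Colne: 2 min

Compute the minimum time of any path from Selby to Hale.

Running Dijkstra from Selby:
Selby: 0
Ulver: 17  (via Selby)
Ravel: 17  (via Selby)
Colne: 19  (via Ulver)
Orton: 21  (via Selby)
Hale: 25  (via Orton)
Shortest route: Selby → Orton → Hale = 25 min.

25 min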